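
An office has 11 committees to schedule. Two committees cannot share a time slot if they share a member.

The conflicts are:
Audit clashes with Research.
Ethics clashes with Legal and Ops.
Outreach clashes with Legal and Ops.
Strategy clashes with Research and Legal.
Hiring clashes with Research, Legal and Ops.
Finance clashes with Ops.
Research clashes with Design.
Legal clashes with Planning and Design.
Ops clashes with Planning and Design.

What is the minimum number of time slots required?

Strategy and Research conflict, so at least 2 time slots are needed.
2 time slots suffice: time slot 1 → {Research, Legal, Ops}; time slot 2 → {Audit, Ethics, Outreach, Strategy, Hiring, Finance, Planning, Design}. No two conflicting committees share a time slot.

2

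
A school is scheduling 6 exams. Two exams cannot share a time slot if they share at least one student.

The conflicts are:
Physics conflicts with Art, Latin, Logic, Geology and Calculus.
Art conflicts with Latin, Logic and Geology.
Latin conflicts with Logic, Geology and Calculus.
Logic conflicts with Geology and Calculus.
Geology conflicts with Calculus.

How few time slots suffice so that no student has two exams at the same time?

5

Physics, Art, Latin, Logic, Geology all conflict with each other, so at least 5 time slots are needed.
5 time slots suffice: time slot 1 → {Latin}; time slot 2 → {Geology}; time slot 3 → {Logic}; time slot 4 → {Physics}; time slot 5 → {Art, Calculus}. Each listed conflict is separated.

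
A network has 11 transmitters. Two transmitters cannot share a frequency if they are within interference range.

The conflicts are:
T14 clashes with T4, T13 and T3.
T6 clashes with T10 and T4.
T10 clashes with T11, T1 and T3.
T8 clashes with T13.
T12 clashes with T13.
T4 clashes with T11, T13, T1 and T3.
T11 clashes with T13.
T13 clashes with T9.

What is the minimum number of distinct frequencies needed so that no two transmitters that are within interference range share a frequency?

3

T14, T4, T3 are mutually in conflict, so at least 3 frequencies are needed.
A valid assignment using 3 frequencies: T14=3, T6=2, T10=1, T8=1, T12=1, T4=1, T11=3, T13=2, T1=2, T3=2, T9=1. No two conflicting transmitters share a frequency.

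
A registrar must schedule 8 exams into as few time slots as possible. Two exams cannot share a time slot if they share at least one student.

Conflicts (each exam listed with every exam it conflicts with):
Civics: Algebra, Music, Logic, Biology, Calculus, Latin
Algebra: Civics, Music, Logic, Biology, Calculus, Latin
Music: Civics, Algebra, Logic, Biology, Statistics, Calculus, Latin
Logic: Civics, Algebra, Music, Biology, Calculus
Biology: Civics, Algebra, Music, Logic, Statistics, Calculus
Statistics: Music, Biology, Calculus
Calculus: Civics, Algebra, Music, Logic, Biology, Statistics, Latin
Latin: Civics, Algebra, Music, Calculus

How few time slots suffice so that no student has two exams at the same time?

Civics, Algebra, Music, Logic, Biology, Calculus are mutually in conflict, so at least 6 time slots are needed.
A valid assignment using 6 time slots: Civics=3, Algebra=5, Music=1, Logic=6, Biology=4, Statistics=3, Calculus=2, Latin=4. Every pair that conflicts lands in different time slots.

6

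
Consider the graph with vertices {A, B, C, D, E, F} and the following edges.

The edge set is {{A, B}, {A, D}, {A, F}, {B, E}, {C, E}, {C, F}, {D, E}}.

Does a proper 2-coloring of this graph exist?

No

The cycle F-A-B-E-C-F has odd length 5, so it cannot be 2-colored; at least 3 colors are needed.
So 2 colors are not enough.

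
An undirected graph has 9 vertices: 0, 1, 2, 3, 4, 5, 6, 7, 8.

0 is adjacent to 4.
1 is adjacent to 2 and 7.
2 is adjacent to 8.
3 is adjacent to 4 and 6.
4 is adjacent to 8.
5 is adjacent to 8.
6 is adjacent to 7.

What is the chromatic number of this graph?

The cycle 6-3-4-8-2-1-7-6 has odd length 7, so it cannot be 2-colored; at least 3 colors are needed.
3 colors suffice: color red → {0, 1, 6, 8}; color blue → {2, 4, 5, 7}; color green → {3}. Every edge joins two different colors.

3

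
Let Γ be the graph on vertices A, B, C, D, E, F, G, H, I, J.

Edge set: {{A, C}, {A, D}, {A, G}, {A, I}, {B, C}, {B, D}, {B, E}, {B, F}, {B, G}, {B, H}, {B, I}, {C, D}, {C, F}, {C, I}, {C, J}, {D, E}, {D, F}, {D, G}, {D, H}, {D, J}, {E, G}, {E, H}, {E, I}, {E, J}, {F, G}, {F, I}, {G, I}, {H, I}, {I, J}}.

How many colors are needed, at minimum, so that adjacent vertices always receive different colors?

B, D, E, G are pairwise adjacent (a clique of size 4), so at least 4 colors are needed.
4 colors suffice: color red → {D, I}; color blue → {A, B, J}; color green → {C, G, H}; color yellow → {E, F}. No two adjacent vertices share a color.

4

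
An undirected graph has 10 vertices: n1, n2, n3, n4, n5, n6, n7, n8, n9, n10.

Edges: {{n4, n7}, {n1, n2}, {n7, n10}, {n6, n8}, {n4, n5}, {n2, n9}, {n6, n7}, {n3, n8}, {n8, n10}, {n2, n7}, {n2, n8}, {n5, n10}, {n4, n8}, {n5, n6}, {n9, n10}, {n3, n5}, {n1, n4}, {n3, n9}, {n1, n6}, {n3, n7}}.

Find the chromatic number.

n2 and n8 are adjacent, so at least 2 colors are needed.
One proper 2-coloring: n1=1, n2=2, n3=2, n4=2, n5=1, n6=2, n7=1, n8=1, n9=1, n10=2. No two adjacent vertices share a color.

2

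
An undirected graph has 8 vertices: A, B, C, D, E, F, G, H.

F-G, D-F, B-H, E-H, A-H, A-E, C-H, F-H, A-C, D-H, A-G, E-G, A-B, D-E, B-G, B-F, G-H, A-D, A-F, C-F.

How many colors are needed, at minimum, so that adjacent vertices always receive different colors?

A, B, F, G, H are pairwise adjacent (a clique of size 5), so at least 5 colors are needed.
A valid assignment using 5 colors: A=1, B=5, C=4, D=4, E=3, F=3, G=4, H=2. Each edge has distinct colors on its endpoints.

5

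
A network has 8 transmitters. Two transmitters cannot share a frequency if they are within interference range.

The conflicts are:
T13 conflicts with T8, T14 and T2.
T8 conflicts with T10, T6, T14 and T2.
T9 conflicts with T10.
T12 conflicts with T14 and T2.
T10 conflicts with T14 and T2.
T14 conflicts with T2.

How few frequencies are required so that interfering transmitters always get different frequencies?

T8, T10, T14, T2 pairwise conflict, so at least 4 frequencies are needed.
4 frequencies suffice: T13=4, T8=2, T9=1, T12=2, T10=4, T6=1, T14=1, T2=3. Every pair that conflicts lands in different frequencies.

4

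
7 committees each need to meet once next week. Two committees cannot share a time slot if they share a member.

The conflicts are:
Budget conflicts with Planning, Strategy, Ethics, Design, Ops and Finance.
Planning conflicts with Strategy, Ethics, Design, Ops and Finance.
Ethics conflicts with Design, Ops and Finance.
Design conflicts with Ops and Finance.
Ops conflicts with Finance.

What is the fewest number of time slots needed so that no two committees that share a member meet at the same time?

6

Budget, Planning, Ethics, Design, Ops, Finance are mutually in conflict, so at least 6 time slots are needed.
6 time slots suffice: time slot 1 → {Budget}; time slot 2 → {Planning}; time slot 3 → {Strategy, Ethics}; time slot 4 → {Finance}; time slot 5 → {Ops}; time slot 6 → {Design}. No two conflicting committees share a time slot.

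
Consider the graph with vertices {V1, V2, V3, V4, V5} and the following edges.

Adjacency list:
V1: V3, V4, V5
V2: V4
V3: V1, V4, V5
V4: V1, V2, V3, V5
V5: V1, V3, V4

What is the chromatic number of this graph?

4

V1, V3, V4, V5 form a clique, so at least 4 colors are needed.
4 colors suffice: V1=3, V2=2, V3=4, V4=1, V5=2. Each edge has distinct colors on its endpoints.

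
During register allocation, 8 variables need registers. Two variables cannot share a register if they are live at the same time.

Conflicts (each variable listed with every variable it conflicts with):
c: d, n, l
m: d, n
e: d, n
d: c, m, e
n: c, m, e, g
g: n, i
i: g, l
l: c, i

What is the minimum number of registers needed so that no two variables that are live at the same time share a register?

The cycle i-g-n-c-l-i has odd length 5, so it cannot be 2-colored; at least 3 registers are needed.
Using 3 registers: c=2, m=2, e=2, d=1, n=1, g=2, i=1, l=3. Each listed conflict is separated.

3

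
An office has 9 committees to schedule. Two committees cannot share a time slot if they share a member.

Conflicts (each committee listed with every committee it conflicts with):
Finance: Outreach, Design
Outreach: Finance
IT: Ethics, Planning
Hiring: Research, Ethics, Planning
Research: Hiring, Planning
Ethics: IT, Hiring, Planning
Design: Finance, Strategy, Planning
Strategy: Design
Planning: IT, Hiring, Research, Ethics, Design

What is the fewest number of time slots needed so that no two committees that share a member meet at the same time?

IT, Ethics, Planning all conflict with each other, so at least 3 time slots are needed.
Using 3 time slots: Finance=1, Outreach=2, IT=2, Hiring=2, Research=3, Ethics=3, Design=2, Strategy=1, Planning=1. No two conflicting committees share a time slot.

3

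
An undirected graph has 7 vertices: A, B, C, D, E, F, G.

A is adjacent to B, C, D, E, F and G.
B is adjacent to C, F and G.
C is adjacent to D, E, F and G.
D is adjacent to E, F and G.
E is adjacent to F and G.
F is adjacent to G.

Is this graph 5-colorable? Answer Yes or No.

No

A, C, D, E, F, G are mutually adjacent (a clique of size 6), so at least 6 colors are needed.
So 5 colors are not enough.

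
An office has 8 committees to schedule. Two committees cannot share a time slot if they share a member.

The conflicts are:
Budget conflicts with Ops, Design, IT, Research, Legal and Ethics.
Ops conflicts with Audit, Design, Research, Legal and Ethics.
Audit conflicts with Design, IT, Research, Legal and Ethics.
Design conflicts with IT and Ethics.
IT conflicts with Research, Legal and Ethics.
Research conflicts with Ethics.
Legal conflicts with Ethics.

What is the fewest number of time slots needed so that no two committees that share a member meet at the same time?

Budget, Ops, Design, Ethics are mutually in conflict, so at least 4 time slots are needed.
4 time slots suffice: Budget=2, Ops=3, Audit=2, Design=4, IT=3, Research=4, Legal=4, Ethics=1. Every pair that conflicts lands in different time slots.

4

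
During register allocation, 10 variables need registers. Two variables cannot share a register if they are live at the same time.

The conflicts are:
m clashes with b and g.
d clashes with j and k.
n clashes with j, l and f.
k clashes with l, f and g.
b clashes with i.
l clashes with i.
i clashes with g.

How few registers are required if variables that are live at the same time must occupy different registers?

3

The cycle j-d-k-l-n-j has odd length 5, so it cannot be 2-colored; at least 3 registers are needed.
3 registers suffice: register 1 → {m, n, k, i}; register 2 → {d, b, l, f, g}; register 3 → {j}. No two conflicting variables share a register.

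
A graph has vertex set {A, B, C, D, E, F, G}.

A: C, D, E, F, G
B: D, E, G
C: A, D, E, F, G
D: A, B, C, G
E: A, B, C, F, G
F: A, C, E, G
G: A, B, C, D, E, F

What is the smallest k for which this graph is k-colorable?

A, C, E, F, G form a clique, so at least 5 colors are needed.
One proper 5-coloring: A=4, B=3, C=3, D=2, E=2, F=5, G=1. No two adjacent vertices share a color.

5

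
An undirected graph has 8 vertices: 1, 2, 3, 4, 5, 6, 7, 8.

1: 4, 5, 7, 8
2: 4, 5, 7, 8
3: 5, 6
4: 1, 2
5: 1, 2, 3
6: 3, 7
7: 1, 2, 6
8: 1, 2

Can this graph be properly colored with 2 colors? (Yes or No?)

No

The cycle 6-7-1-5-3-6 has odd length 5, so it cannot be 2-colored; at least 3 colors are needed.
So 2 colors are not enough.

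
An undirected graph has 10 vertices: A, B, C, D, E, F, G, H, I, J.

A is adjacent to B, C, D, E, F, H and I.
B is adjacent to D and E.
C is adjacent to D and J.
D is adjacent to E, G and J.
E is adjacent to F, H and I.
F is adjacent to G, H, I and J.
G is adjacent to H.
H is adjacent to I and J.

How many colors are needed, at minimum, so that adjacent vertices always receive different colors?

5

A, E, F, H, I are pairwise adjacent (a clique of size 5), so at least 5 colors are needed.
5 colors suffice: A=red, B=yellow, C=green, D=blue, E=green, F=yellow, G=red, H=blue, I=purple, J=red. Every edge joins two different colors.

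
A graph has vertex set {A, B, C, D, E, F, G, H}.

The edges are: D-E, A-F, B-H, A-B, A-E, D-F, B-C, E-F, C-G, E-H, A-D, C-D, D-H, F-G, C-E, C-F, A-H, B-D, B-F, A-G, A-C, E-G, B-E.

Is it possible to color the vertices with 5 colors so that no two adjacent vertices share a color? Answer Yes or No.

No

A, B, C, D, E, F form a clique, so at least 6 colors are needed.
So 5 colors are not enough.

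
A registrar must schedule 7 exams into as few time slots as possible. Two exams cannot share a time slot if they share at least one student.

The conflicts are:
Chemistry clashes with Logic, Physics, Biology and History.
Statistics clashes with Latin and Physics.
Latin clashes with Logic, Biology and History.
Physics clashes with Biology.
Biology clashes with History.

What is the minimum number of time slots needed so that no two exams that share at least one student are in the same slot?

3

Latin, Biology, History pairwise conflict, so at least 3 time slots are needed.
3 time slots suffice: time slot 1 → {Chemistry, Latin}; time slot 2 → {Statistics, Logic, Biology}; time slot 3 → {Physics, History}. No two conflicting exams share a time slot.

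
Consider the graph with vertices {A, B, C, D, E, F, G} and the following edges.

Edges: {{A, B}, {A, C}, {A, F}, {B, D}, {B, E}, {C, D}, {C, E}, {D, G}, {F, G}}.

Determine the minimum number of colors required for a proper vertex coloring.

3

The cycle B-A-F-G-D-B has odd length 5, so it cannot be 2-colored; at least 3 colors are needed.
3 colors suffice: color 1 → {B, C, F}; color 2 → {A, D, E}; color 3 → {G}. Each edge has distinct colors on its endpoints.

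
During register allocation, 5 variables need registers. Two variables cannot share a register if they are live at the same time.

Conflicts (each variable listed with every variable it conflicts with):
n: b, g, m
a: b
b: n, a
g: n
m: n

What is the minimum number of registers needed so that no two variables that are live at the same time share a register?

2

n and b conflict, so at least 2 registers are needed.
2 registers suffice: n=1, a=1, b=2, g=2, m=2. Every pair that conflicts lands in different registers.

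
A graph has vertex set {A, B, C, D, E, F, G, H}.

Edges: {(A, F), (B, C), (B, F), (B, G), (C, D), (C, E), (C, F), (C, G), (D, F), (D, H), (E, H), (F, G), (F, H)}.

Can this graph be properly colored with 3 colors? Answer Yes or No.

B, C, F, G form a clique, so at least 4 colors are needed.
So 3 colors are not enough.

No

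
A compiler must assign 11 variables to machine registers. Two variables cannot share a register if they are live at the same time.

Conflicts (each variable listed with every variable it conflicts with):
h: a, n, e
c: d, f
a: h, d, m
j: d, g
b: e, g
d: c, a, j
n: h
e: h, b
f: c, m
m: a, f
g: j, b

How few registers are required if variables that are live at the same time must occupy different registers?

3

The cycle c-d-a-m-f-c has odd length 5, so it cannot be 2-colored; at least 3 registers are needed.
A valid assignment using 3 registers: h=2, c=3, a=1, j=1, b=3, d=2, n=1, e=1, f=1, m=2, g=2. Every pair that conflicts lands in different registers.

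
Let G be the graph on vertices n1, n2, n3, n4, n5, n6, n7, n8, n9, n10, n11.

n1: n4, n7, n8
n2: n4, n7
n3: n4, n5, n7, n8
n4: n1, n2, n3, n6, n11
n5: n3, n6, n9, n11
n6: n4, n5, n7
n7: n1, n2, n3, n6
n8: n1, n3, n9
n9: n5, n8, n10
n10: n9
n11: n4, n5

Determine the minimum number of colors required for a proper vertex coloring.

n2 and n4 are adjacent, so at least 2 colors are needed.
2 colors suffice: color 1 → {n4, n5, n7, n8, n10}; color 2 → {n1, n2, n3, n6, n9, n11}. Every edge joins two different colors.

2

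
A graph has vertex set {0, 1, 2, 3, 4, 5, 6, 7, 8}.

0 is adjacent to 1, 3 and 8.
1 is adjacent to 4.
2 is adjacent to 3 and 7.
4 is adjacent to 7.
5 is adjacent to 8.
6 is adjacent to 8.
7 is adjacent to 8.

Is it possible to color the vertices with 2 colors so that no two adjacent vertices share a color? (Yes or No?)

No

The cycle 4-7-8-0-1-4 has odd length 5, so it cannot be 2-colored; at least 3 colors are needed.
So 2 colors are not enough.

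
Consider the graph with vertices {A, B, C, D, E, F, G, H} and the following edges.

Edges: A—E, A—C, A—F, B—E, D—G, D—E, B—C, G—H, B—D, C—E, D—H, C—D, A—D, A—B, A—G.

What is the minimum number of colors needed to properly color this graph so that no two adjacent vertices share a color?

5

A, B, C, D, E form a clique, so at least 5 colors are needed.
A valid assignment using 5 colors: A=2, B=5, C=4, D=1, E=3, F=1, G=3, H=2. Every edge joins two different colors.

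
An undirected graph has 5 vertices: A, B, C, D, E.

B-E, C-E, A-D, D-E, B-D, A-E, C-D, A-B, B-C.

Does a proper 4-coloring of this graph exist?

Yes

The chromatic number is 4. B, C, D, E are pairwise adjacent (a clique of size 4), so at least 4 colors are needed.
A valid assignment using 4 colors: A=yellow, B=green, C=yellow, D=blue, E=red.
That is already a proper 4-coloring.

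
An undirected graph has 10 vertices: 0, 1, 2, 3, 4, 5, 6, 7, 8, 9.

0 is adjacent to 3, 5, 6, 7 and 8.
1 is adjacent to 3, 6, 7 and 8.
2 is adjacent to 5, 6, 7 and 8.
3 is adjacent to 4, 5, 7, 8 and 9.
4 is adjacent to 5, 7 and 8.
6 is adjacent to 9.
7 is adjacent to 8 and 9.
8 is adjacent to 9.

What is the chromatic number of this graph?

4

3, 7, 8, 9 are mutually adjacent (a clique of size 4), so at least 4 colors are needed.
One proper 4-coloring: 0=d, 1=d, 2=a, 3=a, 4=d, 5=b, 6=b, 7=b, 8=c, 9=d. Each edge has distinct colors on its endpoints.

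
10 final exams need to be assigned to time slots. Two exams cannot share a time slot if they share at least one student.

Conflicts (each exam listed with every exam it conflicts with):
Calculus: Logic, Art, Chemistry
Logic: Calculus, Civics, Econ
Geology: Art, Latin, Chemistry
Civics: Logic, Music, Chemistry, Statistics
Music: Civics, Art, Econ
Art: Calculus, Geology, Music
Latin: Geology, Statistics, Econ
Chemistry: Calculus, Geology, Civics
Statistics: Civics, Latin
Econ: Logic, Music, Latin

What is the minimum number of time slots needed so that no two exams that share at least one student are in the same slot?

3

The cycle Logic-Econ-Music-Art-Calculus-Logic has odd length 5, so it cannot be 2-colored; at least 3 time slots are needed.
3 time slots suffice: time slot 1 → {Calculus, Civics, Latin}; time slot 2 → {Logic, Geology, Music, Statistics}; time slot 3 → {Art, Chemistry, Econ}. No two conflicting exams share a time slot.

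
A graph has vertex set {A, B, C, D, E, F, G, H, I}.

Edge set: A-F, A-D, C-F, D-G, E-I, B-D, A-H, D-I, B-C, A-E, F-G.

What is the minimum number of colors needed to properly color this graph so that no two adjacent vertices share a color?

3

The cycle B-C-F-G-D-B has odd length 5, so it cannot be 2-colored; at least 3 colors are needed.
3 colors suffice: color red → {D, E, F, H}; color blue → {A, C, G, I}; color green → {B}. Each edge has distinct colors on its endpoints.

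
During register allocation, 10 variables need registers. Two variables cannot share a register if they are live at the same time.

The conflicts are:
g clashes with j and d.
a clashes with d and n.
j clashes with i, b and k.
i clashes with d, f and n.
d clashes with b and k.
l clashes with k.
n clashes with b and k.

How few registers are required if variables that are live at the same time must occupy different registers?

g and d conflict, so at least 2 registers are needed.
2 registers suffice: register 1 → {j, d, f, l, n}; register 2 → {g, a, i, b, k}. No two conflicting variables share a register.

2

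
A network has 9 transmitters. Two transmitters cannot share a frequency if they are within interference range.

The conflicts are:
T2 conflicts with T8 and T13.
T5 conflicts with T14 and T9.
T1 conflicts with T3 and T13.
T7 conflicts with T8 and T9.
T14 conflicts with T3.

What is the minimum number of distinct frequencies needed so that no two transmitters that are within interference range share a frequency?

The cycle T14-T3-T1-T13-T2-T8-T7-T9-T5-T14 has odd length 9, so it cannot be 2-colored; at least 3 frequencies are needed.
3 frequencies suffice: T2=1, T5=3, T1=3, T7=3, T14=2, T8=2, T3=1, T9=1, T13=2. Every pair that conflicts lands in different frequencies.

3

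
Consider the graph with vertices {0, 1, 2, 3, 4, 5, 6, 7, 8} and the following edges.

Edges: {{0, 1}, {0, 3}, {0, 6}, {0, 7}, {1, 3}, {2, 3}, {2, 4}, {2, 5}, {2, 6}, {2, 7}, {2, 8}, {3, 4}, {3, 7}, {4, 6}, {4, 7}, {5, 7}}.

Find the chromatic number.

2, 3, 4, 7 are mutually adjacent (a clique of size 4), so at least 4 colors are needed.
One proper 4-coloring: 0=red, 1=blue, 2=red, 3=green, 4=yellow, 5=green, 6=blue, 7=blue, 8=blue. No two adjacent vertices share a color.

4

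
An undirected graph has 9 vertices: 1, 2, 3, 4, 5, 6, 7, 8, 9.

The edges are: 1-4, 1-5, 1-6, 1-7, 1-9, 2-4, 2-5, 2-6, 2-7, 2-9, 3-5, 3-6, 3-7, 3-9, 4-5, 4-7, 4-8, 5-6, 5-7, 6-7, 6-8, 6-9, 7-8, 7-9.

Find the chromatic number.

2, 5, 6, 7 are mutually adjacent (a clique of size 4), so at least 4 colors are needed.
4 colors suffice: 1=d, 2=d, 3=d, 4=b, 5=c, 6=b, 7=a, 8=c, 9=c. Each edge has distinct colors on its endpoints.

4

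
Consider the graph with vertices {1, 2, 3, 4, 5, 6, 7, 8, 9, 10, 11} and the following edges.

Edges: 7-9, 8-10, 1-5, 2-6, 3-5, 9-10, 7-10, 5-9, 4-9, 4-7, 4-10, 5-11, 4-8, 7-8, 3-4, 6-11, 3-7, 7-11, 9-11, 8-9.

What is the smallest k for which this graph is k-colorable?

5

4, 7, 8, 9, 10 are mutually adjacent (a clique of size 5), so at least 5 colors are needed.
One proper 5-coloring: 1=a, 2=b, 3=a, 4=c, 5=b, 6=a, 7=b, 8=d, 9=a, 10=e, 11=c. Each edge has distinct colors on its endpoints.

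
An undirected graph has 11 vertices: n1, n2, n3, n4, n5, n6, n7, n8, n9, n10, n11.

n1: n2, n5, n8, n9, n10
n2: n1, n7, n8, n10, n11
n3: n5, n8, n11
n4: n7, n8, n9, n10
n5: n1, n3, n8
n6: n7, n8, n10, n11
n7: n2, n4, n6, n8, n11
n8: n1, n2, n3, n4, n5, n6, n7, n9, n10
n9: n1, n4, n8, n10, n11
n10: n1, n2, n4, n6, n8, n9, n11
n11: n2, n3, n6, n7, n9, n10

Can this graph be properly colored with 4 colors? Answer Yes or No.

Yes

The chromatic number is 4. n1, n2, n8, n10 are pairwise adjacent (a clique of size 4), so at least 4 colors are needed.
One proper 4-coloring: n1=yellow, n2=green, n3=blue, n4=yellow, n5=green, n6=green, n7=blue, n8=red, n9=green, n10=blue, n11=red.
That is already a proper 4-coloring.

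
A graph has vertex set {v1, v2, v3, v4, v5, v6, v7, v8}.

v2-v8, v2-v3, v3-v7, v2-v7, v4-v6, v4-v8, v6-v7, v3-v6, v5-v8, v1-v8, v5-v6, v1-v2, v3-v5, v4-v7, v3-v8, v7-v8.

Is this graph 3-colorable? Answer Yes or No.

No

v2, v3, v7, v8 are pairwise adjacent (a clique of size 4), so at least 4 colors are needed.
So 3 colors are not enough.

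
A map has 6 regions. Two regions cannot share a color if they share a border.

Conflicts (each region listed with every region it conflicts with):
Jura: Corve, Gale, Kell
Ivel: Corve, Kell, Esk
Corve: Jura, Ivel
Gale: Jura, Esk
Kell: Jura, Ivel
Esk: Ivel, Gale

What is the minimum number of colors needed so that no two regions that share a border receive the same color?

3

The cycle Jura-Gale-Esk-Ivel-Corve-Jura has odd length 5, so it cannot be 2-colored; at least 3 colors are needed.
One proper 3-coloring: Jura=1, Ivel=1, Corve=2, Gale=3, Kell=2, Esk=2. No two conflicting regions share a color.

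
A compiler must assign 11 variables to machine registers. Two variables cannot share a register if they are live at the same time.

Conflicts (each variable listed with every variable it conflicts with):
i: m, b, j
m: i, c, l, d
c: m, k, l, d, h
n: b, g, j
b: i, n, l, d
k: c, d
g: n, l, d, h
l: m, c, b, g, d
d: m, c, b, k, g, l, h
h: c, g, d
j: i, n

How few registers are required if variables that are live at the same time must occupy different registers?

4

m, c, l, d pairwise conflict, so at least 4 registers are needed.
4 registers suffice: register 1 → {i, n, d}; register 2 → {c, b, g, j}; register 3 → {k, l, h}; register 4 → {m}. No two conflicting variables share a register.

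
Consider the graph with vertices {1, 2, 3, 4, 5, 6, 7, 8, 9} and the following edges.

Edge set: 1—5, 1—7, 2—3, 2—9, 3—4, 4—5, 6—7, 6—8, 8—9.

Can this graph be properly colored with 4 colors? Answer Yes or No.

Yes

The chromatic number is 3. The cycle 8-9-2-3-4-5-1-7-6-8 has odd length 9, so it cannot be 2-colored; at least 3 colors are needed.
3 colors suffice: 1=red, 2=green, 3=blue, 4=red, 5=blue, 6=red, 7=blue, 8=blue, 9=red.
Since 4 ≥ 3, a proper 4-coloring certainly exists.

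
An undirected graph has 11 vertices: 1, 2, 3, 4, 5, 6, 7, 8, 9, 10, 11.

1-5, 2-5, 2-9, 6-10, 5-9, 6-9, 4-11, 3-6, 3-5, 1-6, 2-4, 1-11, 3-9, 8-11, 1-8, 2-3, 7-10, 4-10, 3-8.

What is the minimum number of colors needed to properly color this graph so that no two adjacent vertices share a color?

2, 3, 5, 9 are pairwise adjacent (a clique of size 4), so at least 4 colors are needed.
4 colors suffice: color red → {1, 3, 4, 7}; color blue → {8, 9, 10}; color green → {2, 6, 11}; color yellow → {5}. Each edge has distinct colors on its endpoints.

4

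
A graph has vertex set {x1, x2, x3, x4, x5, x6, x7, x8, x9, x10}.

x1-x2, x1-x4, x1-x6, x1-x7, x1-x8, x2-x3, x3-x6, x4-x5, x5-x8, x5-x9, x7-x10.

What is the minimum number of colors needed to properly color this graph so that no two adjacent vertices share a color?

2

x2 and x3 are adjacent, so at least 2 colors are needed.
2 colors suffice: x1=1, x2=2, x3=1, x4=2, x5=1, x6=2, x7=2, x8=2, x9=2, x10=1. Every edge joins two different colors.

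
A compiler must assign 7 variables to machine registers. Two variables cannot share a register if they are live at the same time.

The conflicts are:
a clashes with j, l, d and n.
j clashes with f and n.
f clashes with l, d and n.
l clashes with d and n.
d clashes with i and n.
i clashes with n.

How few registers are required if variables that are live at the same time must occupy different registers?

f, l, d, n pairwise conflict, so at least 4 registers are needed.
4 registers suffice: register 1 → {n}; register 2 → {j, d}; register 3 → {a, f, i}; register 4 → {l}. Each listed conflict is separated.

4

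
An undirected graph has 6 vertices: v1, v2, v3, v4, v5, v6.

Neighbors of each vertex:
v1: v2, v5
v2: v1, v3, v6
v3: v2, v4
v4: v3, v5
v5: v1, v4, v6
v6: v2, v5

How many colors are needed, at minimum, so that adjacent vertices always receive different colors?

3

The cycle v2-v3-v4-v5-v1-v2 has odd length 5, so it cannot be 2-colored; at least 3 colors are needed.
One proper 3-coloring: v1=B, v2=R, v3=G, v4=B, v5=R, v6=B. Each edge has distinct colors on its endpoints.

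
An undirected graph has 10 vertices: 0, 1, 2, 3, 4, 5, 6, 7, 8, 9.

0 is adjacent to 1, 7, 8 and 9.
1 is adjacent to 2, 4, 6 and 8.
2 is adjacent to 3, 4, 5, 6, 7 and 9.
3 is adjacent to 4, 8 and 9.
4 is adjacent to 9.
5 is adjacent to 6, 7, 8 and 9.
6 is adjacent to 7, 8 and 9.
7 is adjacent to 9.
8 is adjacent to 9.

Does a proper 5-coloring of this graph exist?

The chromatic number is 5. 2, 5, 6, 7, 9 are mutually adjacent (a clique of size 5), so at least 5 colors are needed.
5 colors suffice: color red → {1, 9}; color blue → {2, 8}; color green → {0, 4, 6}; color yellow → {3, 7}; color purple → {5}.
That is already a proper 5-coloring.

Yes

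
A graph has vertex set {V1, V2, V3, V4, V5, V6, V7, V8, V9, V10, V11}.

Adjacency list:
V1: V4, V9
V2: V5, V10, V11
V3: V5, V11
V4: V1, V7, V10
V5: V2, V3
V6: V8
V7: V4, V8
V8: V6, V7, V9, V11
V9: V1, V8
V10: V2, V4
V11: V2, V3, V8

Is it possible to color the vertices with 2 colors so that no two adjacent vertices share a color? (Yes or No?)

The cycle V1-V4-V7-V8-V9-V1 has odd length 5, so it cannot be 2-colored; at least 3 colors are needed.
So 2 colors are not enough.

No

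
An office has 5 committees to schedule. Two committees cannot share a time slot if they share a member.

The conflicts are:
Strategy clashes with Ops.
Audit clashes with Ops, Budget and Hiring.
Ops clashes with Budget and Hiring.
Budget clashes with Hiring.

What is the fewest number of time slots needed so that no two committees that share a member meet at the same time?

4

Audit, Ops, Budget, Hiring all conflict with each other, so at least 4 time slots are needed.
Using 4 time slots: Strategy=2, Audit=4, Ops=1, Budget=2, Hiring=3. Each listed conflict is separated.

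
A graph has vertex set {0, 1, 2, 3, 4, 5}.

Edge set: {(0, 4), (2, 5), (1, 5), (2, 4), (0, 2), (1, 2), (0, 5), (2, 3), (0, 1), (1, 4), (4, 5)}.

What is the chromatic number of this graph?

5

0, 1, 2, 4, 5 are pairwise adjacent (a clique of size 5), so at least 5 colors are needed.
5 colors suffice: color red → {2}; color blue → {3, 4}; color green → {0}; color yellow → {1}; color purple → {5}. Each edge has distinct colors on its endpoints.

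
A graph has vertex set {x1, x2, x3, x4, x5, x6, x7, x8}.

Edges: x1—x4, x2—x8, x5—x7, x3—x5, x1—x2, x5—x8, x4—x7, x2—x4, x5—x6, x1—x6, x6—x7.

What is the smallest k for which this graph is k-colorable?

x1, x2, x4 are mutually adjacent, so at least 3 colors are needed.
A valid assignment using 3 colors: x1=3, x2=2, x3=2, x4=1, x5=1, x6=2, x7=3, x8=3. No two adjacent vertices share a color.

3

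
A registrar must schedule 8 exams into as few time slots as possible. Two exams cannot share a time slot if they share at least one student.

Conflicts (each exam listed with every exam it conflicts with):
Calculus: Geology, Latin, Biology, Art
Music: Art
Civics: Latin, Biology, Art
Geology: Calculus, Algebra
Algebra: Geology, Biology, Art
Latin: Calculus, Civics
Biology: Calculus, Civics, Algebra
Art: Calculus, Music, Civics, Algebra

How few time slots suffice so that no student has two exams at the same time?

2

Calculus and Art conflict, so at least 2 time slots are needed.
2 time slots suffice: time slot 1 → {Calculus, Music, Civics, Algebra}; time slot 2 → {Geology, Latin, Biology, Art}. Each listed conflict is separated.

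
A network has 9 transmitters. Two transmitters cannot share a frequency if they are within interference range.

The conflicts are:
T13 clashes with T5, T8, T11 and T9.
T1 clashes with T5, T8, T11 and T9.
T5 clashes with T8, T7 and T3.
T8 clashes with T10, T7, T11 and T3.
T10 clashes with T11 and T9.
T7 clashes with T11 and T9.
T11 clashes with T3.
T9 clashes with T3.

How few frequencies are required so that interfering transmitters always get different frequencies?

T13, T8, T11 are mutually in conflict, so at least 3 frequencies are needed.
A valid assignment using 3 frequencies: T13=3, T1=3, T5=2, T8=1, T10=3, T7=3, T11=2, T9=1, T3=3. Each listed conflict is separated.

3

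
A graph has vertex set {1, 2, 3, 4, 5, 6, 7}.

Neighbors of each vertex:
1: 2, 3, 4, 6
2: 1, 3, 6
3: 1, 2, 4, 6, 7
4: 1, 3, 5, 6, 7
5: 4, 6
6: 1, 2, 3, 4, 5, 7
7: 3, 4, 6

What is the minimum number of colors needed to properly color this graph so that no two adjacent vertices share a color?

1, 2, 3, 6 are pairwise adjacent (a clique of size 4), so at least 4 colors are needed.
One proper 4-coloring: 1=yellow, 2=green, 3=blue, 4=green, 5=blue, 6=red, 7=yellow. Each edge has distinct colors on its endpoints.

4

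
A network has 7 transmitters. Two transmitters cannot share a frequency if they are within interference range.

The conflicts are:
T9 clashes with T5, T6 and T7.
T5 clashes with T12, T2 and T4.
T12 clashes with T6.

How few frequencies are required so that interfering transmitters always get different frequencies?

T5 and T12 conflict, so at least 2 frequencies are needed.
Using 2 frequencies: T9=2, T5=1, T12=2, T6=1, T7=1, T2=2, T4=2. Each listed conflict is separated.

2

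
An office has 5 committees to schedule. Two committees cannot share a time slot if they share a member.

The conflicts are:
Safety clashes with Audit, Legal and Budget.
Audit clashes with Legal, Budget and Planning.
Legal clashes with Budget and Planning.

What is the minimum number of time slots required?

4

Safety, Audit, Legal, Budget pairwise conflict, so at least 4 time slots are needed.
Using 4 time slots: Safety=3, Audit=2, Legal=1, Budget=4, Planning=3. No two conflicting committees share a time slot.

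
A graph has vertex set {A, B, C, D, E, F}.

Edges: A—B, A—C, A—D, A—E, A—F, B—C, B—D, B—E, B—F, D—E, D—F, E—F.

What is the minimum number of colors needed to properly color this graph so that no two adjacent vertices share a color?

A, B, D, E, F are mutually adjacent (a clique of size 5), so at least 5 colors are needed.
5 colors suffice: color red → {A}; color blue → {B}; color green → {C, D}; color yellow → {F}; color purple → {E}. Every edge joins two different colors.

5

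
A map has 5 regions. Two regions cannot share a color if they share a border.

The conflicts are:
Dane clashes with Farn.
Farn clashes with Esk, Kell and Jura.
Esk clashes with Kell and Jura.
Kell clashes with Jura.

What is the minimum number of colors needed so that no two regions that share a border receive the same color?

4

Farn, Esk, Kell, Jura all conflict with each other, so at least 4 colors are needed.
4 colors suffice: color 1 → {Farn}; color 2 → {Dane, Kell}; color 3 → {Jura}; color 4 → {Esk}. No two conflicting regions share a color.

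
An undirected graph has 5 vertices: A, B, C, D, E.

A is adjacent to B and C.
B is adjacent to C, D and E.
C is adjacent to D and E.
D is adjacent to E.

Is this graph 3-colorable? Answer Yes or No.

B, C, D, E form a clique, so at least 4 colors are needed.
So 3 colors are not enough.

No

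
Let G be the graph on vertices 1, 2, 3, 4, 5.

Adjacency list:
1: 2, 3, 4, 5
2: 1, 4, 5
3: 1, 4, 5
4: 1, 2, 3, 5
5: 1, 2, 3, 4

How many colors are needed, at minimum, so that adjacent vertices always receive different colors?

4

1, 3, 4, 5 are pairwise adjacent (a clique of size 4), so at least 4 colors are needed.
4 colors suffice: color red → {5}; color blue → {4}; color green → {1}; color yellow → {2, 3}. Every edge joins two different colors.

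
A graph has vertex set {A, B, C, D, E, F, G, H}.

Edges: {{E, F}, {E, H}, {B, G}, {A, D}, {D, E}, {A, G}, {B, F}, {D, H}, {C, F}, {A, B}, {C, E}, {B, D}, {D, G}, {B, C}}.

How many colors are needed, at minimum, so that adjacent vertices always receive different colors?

4

A, B, D, G are mutually adjacent (a clique of size 4), so at least 4 colors are needed.
One proper 4-coloring: A=green, B=blue, C=green, D=red, E=blue, F=red, G=yellow, H=green. Every edge joins two different colors.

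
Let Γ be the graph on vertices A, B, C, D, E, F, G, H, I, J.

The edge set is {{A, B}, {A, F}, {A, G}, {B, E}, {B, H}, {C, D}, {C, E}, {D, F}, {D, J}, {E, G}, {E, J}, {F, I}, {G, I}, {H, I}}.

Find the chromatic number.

The cycle B-A-F-I-H-B has odd length 5, so it cannot be 2-colored; at least 3 colors are needed.
A valid assignment using 3 colors: A=red, B=blue, C=blue, D=red, E=red, F=blue, G=blue, H=green, I=red, J=blue. Every edge joins two different colors.

3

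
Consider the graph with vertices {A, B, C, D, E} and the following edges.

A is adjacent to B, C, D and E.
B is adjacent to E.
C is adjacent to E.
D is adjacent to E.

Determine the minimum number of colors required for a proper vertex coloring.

A, C, E are mutually adjacent, so at least 3 colors are needed.
One proper 3-coloring: A=red, B=green, C=green, D=green, E=blue. No two adjacent vertices share a color.

3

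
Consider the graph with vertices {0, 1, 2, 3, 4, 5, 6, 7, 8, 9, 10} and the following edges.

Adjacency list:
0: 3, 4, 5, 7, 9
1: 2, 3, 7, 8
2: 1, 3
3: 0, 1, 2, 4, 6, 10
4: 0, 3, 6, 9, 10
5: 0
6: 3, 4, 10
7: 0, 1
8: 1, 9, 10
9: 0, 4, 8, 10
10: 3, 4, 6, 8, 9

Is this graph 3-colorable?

No

3, 4, 6, 10 are mutually adjacent (a clique of size 4), so at least 4 colors are needed.
So 3 colors are not enough.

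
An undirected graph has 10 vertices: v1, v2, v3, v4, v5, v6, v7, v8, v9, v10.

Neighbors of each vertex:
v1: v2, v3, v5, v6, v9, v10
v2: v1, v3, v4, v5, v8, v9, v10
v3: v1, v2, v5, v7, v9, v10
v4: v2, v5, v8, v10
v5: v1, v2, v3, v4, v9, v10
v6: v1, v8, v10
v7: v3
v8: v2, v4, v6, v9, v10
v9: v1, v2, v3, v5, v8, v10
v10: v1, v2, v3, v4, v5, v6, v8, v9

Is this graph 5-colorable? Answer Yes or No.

No

v1, v2, v3, v5, v9, v10 are mutually adjacent (a clique of size 6), so at least 6 colors are needed.
So 5 colors are not enough.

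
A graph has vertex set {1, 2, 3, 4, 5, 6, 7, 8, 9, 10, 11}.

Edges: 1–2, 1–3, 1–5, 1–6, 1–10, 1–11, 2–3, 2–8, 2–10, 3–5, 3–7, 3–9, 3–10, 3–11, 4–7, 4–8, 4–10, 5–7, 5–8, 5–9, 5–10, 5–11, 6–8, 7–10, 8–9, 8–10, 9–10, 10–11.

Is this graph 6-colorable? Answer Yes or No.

The chromatic number is 5. 1, 3, 5, 10, 11 form a clique, so at least 5 colors are needed.
5 colors suffice: color red → {6, 10}; color blue → {3, 8}; color green → {2, 4, 5}; color yellow → {1, 7, 9}; color purple → {11}.
Since 6 ≥ 5, a proper 6-coloring certainly exists.

Yes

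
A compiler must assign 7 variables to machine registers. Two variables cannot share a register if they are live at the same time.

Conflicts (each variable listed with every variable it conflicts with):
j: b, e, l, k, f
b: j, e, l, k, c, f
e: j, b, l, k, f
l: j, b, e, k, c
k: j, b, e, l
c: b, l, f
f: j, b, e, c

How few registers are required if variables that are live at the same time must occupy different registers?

j, b, e, l, k all conflict with each other, so at least 5 registers are needed.
Using 5 registers: j=4, b=1, e=3, l=2, k=5, c=3, f=2. Every pair that conflicts lands in different registers.

5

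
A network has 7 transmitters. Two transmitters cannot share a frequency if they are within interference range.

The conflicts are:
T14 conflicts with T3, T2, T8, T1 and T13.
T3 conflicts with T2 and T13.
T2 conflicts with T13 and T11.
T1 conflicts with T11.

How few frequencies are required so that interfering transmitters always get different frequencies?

T14, T3, T2, T13 pairwise conflict, so at least 4 frequencies are needed.
4 frequencies suffice: T14=1, T3=3, T2=2, T8=2, T1=2, T13=4, T11=1. Every pair that conflicts lands in different frequencies.

4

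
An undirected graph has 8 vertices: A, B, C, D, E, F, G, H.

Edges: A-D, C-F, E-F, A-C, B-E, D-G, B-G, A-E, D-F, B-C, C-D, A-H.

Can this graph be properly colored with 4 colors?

Yes

The chromatic number is 3. C, D, F are pairwise adjacent, so at least 3 colors are needed.
3 colors suffice: color 1 → {D, E, H}; color 2 → {C, G}; color 3 → {A, B, F}.
Since 4 ≥ 3, a proper 4-coloring certainly exists.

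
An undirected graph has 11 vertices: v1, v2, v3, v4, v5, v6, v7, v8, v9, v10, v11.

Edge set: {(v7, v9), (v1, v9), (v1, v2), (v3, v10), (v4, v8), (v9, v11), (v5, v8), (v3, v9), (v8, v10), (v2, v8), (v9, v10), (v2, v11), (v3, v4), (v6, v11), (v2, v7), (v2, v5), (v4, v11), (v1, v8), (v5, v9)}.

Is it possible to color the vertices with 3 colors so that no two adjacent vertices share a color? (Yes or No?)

The chromatic number is 3. v3, v9, v10 are pairwise adjacent, so at least 3 colors are needed.
3 colors suffice: color red → {v2, v4, v6, v9}; color blue → {v3, v7, v8, v11}; color green → {v1, v5, v10}.
That is already a proper 3-coloring.

Yes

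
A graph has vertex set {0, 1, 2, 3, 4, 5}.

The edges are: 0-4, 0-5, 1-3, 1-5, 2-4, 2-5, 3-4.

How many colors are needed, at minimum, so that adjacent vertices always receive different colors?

The cycle 1-5-0-4-3-1 has odd length 5, so it cannot be 2-colored; at least 3 colors are needed.
One proper 3-coloring: 0=b, 1=b, 2=b, 3=c, 4=a, 5=a. Each edge has distinct colors on its endpoints.

3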